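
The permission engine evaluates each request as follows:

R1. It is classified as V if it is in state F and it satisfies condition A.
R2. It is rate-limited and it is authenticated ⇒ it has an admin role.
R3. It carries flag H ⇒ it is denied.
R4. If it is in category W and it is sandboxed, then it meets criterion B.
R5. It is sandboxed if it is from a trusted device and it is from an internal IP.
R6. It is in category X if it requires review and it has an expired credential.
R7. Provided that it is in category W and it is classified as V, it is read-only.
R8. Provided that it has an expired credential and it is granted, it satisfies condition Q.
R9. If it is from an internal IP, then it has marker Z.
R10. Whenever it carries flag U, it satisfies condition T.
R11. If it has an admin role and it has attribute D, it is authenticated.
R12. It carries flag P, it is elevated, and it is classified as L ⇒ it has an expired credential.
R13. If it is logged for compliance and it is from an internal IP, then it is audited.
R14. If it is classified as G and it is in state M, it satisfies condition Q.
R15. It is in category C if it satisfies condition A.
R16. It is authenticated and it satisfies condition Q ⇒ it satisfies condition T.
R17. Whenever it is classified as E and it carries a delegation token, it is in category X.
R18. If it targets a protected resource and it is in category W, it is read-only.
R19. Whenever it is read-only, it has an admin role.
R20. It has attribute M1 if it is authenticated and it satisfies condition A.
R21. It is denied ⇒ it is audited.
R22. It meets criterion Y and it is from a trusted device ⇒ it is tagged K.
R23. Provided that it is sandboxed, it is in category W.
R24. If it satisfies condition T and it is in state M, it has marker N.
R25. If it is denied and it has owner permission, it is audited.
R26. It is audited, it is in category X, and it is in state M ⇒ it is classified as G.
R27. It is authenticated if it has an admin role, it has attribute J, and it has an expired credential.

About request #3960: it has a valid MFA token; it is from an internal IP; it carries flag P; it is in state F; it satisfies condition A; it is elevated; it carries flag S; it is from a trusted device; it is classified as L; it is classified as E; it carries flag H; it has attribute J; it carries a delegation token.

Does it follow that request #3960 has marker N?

No

Forward chaining from the given facts derives: is classified as V, is denied, is sandboxed, has marker Z, has an expired credential, is in category C, is in category X, is audited, is in category W, meets criterion B, is read-only, has an admin role, is authenticated, has attribute M1.
The only rule concluding "it has marker N" is R24, which needs "it satisfies condition T"; that is never established.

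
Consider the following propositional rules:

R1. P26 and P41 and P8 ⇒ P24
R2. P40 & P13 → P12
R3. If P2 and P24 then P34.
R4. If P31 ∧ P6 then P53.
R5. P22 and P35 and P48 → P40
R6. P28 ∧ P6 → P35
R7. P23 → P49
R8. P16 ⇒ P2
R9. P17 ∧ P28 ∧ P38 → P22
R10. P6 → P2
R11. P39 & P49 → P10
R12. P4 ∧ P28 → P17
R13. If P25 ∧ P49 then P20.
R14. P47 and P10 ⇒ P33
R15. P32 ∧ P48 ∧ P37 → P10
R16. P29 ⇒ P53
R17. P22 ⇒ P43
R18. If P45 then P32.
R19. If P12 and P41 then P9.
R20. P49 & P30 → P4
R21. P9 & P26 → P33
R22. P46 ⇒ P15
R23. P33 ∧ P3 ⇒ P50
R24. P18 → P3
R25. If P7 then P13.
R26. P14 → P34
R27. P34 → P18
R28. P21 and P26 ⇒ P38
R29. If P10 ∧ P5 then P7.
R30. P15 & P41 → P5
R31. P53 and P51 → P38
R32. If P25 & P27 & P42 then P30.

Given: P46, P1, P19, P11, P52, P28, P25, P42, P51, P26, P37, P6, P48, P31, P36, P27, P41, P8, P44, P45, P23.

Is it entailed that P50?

P24  (by R1: P26, P41, P8)
P53  (by R4: P31, P6)
P35  (by R6: P28, P6)
P49  (by R7: P23)
P2  (by R10: P6)
P32  (by R18: P45)
P15  (by R22: P46)
P5  (by R30: P15, P41)
P38  (by R31: P53, P51)
P30  (by R32: P25, P27, P42)
P34  (by R3: P2, P24)
P10  (by R15: P32, P48, P37)
P4  (by R20: P49, P30)
P18  (by R27: P34)
P7  (by R29: P10, P5)
P17  (by R12: P4, P28)
P3  (by R24: P18)
P13  (by R25: P7)
P22  (by R9: P17, P28, P38)
P40  (by R5: P22, P35, P48)
P12  (by R2: P40, P13)
P9  (by R19: P12, P41)
P33  (by R21: P9, P26)
P50  (by R23: P33, P3)

Yes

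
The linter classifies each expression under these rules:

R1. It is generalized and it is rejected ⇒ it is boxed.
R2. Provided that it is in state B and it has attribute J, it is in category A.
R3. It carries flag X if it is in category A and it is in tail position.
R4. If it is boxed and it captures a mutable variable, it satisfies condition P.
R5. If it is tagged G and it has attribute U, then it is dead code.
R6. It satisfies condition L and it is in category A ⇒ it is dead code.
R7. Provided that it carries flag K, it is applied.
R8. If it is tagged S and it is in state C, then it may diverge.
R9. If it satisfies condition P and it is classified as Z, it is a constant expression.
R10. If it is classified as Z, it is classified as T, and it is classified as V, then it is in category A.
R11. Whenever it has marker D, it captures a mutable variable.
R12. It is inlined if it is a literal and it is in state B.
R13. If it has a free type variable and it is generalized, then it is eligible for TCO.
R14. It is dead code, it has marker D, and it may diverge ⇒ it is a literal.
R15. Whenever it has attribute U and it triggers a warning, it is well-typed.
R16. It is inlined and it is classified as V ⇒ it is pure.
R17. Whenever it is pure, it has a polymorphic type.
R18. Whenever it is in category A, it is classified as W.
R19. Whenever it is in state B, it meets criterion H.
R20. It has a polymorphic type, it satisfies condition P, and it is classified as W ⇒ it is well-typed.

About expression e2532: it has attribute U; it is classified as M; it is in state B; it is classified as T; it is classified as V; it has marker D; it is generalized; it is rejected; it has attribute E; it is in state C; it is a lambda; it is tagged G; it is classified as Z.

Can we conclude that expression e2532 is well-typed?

No

Forward chaining from the given facts derives: is boxed, is dead code, is in category A, captures a mutable variable, is classified as W, meets criterion H, satisfies condition P, is a constant expression.
Rules concluding "it is well-typed": R15 needs "it triggers a warning"; R20 needs "it has a polymorphic type" — none of these are established.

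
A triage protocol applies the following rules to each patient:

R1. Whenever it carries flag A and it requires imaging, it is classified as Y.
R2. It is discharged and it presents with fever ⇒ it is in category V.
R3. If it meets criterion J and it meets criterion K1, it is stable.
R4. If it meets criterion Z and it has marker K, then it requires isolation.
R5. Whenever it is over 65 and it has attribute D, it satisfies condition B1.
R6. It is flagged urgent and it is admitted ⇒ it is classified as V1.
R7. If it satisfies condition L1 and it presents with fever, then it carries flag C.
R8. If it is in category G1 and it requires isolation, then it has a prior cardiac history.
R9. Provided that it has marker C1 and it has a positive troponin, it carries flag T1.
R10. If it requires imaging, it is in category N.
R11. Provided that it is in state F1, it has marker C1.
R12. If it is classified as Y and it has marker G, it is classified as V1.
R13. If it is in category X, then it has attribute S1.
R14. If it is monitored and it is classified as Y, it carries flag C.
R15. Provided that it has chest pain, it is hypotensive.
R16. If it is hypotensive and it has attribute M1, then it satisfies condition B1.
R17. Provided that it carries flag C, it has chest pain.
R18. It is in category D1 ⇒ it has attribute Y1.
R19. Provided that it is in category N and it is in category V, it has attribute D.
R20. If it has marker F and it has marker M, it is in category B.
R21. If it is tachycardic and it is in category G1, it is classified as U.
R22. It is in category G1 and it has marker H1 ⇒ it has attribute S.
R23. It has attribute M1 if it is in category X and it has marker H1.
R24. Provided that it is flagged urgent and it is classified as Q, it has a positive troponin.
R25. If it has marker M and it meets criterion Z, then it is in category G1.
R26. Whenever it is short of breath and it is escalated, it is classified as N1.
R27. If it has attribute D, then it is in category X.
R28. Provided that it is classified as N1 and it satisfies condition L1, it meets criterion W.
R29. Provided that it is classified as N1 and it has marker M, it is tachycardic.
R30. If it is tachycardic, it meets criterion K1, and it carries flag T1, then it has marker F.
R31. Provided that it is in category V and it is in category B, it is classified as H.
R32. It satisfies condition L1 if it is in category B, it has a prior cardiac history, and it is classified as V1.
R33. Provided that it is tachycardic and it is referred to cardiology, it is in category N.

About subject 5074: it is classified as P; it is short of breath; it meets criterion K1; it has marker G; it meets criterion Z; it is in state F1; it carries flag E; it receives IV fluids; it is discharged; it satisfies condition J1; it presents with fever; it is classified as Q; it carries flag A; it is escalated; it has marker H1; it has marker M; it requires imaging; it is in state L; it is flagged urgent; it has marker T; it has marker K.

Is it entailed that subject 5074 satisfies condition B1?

Yes

By R1 (it carries flag A, it requires imaging): it is classified as Y.
By R2 (it is discharged, it presents with fever): it is in category V.
By R4 (it meets criterion Z, it has marker K): it requires isolation.
By R10 (it requires imaging): it is in category N.
By R11 (it is in state F1): it has marker C1.
By R12 (it is classified as Y, it has marker G): it is classified as V1.
By R19 (it is in category N, it is in category V): it has attribute D.
By R24 (it is flagged urgent, it is classified as Q): it has a positive troponin.
By R25 (it has marker M, it meets criterion Z): it is in category G1.
By R26 (it is short of breath, it is escalated): it is classified as N1.
By R27 (it has attribute D): it is in category X.
By R29 (it is classified as N1, it has marker M): it is tachycardic.
By R8 (it is in category G1, it requires isolation): it has a prior cardiac history.
By R9 (it has marker C1, it has a positive troponin): it carries flag T1.
By R23 (it is in category X, it has marker H1): it has attribute M1.
By R30 (it is tachycardic, it meets criterion K1, it carries flag T1): it has marker F.
By R20 (it has marker F, it has marker M): it is in category B.
By R32 (it is in category B, it has a prior cardiac history, it is classified as V1): it satisfies condition L1.
By R7 (it satisfies condition L1, it presents with fever): it carries flag C.
By R17 (it carries flag C): it has chest pain.
By R15 (it has chest pain): it is hypotensive.
By R16 (it is hypotensive, it has attribute M1): it satisfies condition B1.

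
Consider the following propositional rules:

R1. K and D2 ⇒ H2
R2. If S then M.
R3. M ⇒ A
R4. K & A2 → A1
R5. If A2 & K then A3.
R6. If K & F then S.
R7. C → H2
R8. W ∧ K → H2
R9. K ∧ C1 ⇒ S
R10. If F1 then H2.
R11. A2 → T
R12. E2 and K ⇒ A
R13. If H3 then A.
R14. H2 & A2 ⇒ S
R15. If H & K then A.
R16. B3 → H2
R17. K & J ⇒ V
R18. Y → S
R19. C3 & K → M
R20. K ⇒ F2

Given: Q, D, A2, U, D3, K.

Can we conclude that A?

No

Forward chaining from the given facts derives: A1, A3, T, F2.
Rules concluding A: R3 needs M; R12 needs E2; R13 needs H3; R15 needs H — none of these are established.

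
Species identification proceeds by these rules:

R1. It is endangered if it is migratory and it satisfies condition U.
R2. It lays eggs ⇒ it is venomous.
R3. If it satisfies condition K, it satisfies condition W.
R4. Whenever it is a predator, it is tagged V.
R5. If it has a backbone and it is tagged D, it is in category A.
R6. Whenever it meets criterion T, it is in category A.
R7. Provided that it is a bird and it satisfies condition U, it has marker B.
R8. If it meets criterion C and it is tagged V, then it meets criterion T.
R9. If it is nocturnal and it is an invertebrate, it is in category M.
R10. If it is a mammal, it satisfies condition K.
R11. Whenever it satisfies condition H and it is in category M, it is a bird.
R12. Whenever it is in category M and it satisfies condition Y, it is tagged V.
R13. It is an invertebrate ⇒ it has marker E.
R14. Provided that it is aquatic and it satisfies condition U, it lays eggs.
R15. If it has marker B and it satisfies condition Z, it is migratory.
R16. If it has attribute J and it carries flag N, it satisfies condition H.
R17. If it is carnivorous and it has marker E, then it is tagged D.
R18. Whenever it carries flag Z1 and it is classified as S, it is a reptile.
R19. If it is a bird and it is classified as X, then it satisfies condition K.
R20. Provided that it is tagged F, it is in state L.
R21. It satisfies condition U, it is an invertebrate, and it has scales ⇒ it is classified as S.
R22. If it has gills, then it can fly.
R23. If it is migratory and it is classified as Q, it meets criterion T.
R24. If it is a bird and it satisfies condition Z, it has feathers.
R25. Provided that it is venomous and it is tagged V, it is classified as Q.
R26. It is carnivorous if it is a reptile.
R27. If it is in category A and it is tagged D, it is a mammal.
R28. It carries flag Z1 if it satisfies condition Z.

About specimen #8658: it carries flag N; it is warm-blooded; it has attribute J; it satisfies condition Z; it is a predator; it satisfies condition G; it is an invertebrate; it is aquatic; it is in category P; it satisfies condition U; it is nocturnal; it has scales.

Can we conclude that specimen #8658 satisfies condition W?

Yes

By R4 (it is a predator): it is tagged V.
By R9 (it is nocturnal, it is an invertebrate): it is in category M.
By R13 (it is an invertebrate): it has marker E.
By R14 (it is aquatic, it satisfies condition U): it lays eggs.
By R16 (it has attribute J, it carries flag N): it satisfies condition H.
By R21 (it satisfies condition U, it is an invertebrate, it has scales): it is classified as S.
By R28 (it satisfies condition Z): it carries flag Z1.
By R2 (it lays eggs): it is venomous.
By R11 (it satisfies condition H, it is in category M): it is a bird.
By R18 (it carries flag Z1, it is classified as S): it is a reptile.
By R25 (it is venomous, it is tagged V): it is classified as Q.
By R26 (it is a reptile): it is carnivorous.
By R7 (it is a bird, it satisfies condition U): it has marker B.
By R15 (it has marker B, it satisfies condition Z): it is migratory.
By R17 (it is carnivorous, it has marker E): it is tagged D.
By R23 (it is migratory, it is classified as Q): it meets criterion T.
By R6 (it meets criterion T): it is in category A.
By R27 (it is in category A, it is tagged D): it is a mammal.
By R10 (it is a mammal): it satisfies condition K.
By R3 (it satisfies condition K): it satisfies condition W.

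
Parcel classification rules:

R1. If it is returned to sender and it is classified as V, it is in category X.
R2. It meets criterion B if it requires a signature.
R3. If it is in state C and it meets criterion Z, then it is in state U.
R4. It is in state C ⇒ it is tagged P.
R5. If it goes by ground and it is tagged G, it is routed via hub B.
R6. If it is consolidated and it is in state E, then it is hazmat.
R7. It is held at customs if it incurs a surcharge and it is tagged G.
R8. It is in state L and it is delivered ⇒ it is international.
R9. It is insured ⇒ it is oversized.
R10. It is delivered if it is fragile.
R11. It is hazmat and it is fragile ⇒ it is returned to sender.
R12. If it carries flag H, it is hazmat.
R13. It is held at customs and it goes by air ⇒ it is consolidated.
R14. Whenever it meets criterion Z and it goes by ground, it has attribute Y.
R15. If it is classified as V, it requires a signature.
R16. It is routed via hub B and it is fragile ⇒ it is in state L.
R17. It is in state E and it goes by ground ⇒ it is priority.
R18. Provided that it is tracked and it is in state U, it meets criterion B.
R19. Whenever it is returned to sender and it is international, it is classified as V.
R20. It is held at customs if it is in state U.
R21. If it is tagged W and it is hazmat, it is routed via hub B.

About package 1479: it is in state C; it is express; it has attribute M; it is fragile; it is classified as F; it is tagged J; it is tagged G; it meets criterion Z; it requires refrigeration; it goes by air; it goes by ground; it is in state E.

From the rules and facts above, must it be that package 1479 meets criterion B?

By R3 (it is in state C, it meets criterion Z): it is in state U.
By R5 (it goes by ground, it is tagged G): it is routed via hub B.
By R10 (it is fragile): it is delivered.
By R16 (it is routed via hub B, it is fragile): it is in state L.
By R20 (it is in state U): it is held at customs.
By R8 (it is in state L, it is delivered): it is international.
By R13 (it is held at customs, it goes by air): it is consolidated.
By R6 (it is consolidated, it is in state E): it is hazmat.
By R11 (it is hazmat, it is fragile): it is returned to sender.
By R19 (it is returned to sender, it is international): it is classified as V.
By R15 (it is classified as V): it requires a signature.
By R2 (it requires a signature): it meets criterion B.

Yes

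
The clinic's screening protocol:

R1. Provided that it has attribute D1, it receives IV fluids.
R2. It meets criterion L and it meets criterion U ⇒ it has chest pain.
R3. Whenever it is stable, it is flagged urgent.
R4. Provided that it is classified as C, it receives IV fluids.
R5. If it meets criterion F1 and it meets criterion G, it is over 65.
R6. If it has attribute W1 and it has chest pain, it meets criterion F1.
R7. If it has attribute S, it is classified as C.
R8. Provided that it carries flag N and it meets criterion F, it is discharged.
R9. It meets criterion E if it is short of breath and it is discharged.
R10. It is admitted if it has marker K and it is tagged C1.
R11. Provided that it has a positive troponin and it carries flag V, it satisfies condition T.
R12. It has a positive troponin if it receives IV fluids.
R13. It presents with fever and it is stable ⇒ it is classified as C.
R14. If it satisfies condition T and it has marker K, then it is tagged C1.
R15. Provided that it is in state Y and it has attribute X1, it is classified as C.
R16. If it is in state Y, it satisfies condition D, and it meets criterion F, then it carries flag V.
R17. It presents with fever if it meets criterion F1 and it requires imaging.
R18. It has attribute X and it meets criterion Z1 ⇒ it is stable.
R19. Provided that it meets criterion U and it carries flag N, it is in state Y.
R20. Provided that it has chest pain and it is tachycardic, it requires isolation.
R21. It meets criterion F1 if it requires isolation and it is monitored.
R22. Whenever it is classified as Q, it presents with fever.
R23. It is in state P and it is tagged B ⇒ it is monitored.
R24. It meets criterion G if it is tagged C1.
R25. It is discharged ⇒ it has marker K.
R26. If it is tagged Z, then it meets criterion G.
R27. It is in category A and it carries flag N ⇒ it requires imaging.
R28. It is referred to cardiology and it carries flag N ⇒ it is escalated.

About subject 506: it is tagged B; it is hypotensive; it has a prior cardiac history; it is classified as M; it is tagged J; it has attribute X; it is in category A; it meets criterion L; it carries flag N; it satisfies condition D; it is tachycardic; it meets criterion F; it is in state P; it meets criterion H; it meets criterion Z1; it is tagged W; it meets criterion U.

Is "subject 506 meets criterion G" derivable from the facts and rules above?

Yes

By R2 (it meets criterion L, it meets criterion U): it has chest pain.
By R8 (it carries flag N, it meets criterion F): it is discharged.
By R18 (it has attribute X, it meets criterion Z1): it is stable.
By R19 (it meets criterion U, it carries flag N): it is in state Y.
By R20 (it has chest pain, it is tachycardic): it requires isolation.
By R23 (it is in state P, it is tagged B): it is monitored.
By R25 (it is discharged): it has marker K.
By R27 (it is in category A, it carries flag N): it requires imaging.
By R16 (it is in state Y, it satisfies condition D, it meets criterion F): it carries flag V.
By R21 (it requires isolation, it is monitored): it meets criterion F1.
By R17 (it meets criterion F1, it requires imaging): it presents with fever.
By R13 (it presents with fever, it is stable): it is classified as C.
By R4 (it is classified as C): it receives IV fluids.
By R12 (it receives IV fluids): it has a positive troponin.
By R11 (it has a positive troponin, it carries flag V): it satisfies condition T.
By R14 (it satisfies condition T, it has marker K): it is tagged C1.
By R24 (it is tagged C1): it meets criterion G.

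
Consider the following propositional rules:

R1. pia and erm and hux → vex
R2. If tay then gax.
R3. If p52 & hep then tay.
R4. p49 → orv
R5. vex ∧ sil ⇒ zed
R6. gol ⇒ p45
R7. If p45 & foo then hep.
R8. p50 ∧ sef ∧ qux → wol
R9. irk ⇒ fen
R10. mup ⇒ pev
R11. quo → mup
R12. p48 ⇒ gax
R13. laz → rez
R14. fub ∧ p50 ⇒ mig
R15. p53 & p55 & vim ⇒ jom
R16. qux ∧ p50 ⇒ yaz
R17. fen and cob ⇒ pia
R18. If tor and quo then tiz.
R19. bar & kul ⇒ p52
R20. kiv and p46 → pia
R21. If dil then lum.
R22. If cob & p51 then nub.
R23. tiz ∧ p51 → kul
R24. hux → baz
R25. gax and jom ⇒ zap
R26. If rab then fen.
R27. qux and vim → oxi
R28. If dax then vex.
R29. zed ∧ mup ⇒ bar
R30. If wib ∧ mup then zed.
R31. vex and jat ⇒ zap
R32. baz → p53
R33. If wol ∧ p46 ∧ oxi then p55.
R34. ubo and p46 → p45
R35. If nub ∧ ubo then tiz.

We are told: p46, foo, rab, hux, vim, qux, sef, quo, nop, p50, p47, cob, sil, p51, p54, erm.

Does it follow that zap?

Forward chaining from the given facts derives: wol, mup, yaz, nub, baz, fen, oxi, p53, p55, pev, jom, pia, vex, zed, bar.
Rules concluding zap: R25 needs gax; R31 needs jat — none of these are established.

No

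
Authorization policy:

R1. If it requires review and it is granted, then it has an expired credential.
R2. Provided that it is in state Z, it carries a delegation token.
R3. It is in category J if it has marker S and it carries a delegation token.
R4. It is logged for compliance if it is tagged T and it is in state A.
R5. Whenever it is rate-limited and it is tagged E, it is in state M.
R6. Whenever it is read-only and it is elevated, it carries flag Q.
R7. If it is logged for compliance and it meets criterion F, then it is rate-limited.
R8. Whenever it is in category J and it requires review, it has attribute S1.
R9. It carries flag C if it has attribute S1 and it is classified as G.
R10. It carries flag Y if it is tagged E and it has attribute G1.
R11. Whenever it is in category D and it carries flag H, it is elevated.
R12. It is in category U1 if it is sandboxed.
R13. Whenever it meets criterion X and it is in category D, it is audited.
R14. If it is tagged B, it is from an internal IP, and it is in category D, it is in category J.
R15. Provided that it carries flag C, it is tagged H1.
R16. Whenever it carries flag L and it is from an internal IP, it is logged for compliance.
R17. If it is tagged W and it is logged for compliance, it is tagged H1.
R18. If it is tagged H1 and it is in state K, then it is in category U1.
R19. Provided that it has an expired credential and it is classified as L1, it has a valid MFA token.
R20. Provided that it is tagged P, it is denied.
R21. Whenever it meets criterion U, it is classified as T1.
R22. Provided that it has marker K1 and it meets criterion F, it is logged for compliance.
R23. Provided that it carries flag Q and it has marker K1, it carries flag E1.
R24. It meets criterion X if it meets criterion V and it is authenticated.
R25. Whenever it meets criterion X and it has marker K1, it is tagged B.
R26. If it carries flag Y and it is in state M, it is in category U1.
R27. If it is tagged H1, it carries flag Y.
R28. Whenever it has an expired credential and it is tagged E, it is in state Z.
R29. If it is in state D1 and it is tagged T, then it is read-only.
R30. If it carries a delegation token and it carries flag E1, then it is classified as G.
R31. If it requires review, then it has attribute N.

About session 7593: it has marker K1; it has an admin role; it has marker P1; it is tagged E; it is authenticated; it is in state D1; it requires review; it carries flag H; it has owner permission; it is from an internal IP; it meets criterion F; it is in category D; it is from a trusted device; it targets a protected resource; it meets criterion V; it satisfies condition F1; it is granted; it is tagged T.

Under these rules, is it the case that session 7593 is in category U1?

By R1 (it requires review, it is granted): it has an expired credential.
By R11 (it is in category D, it carries flag H): it is elevated.
By R22 (it has marker K1, it meets criterion F): it is logged for compliance.
By R24 (it meets criterion V, it is authenticated): it meets criterion X.
By R25 (it meets criterion X, it has marker K1): it is tagged B.
By R28 (it has an expired credential, it is tagged E): it is in state Z.
By R29 (it is in state D1, it is tagged T): it is read-only.
By R2 (it is in state Z): it carries a delegation token.
By R6 (it is read-only, it is elevated): it carries flag Q.
By R7 (it is logged for compliance, it meets criterion F): it is rate-limited.
By R14 (it is tagged B, it is from an internal IP, it is in category D): it is in category J.
By R23 (it carries flag Q, it has marker K1): it carries flag E1.
By R30 (it carries a delegation token, it carries flag E1): it is classified as G.
By R5 (it is rate-limited, it is tagged E): it is in state M.
By R8 (it is in category J, it requires review): it has attribute S1.
By R9 (it has attribute S1, it is classified as G): it carries flag C.
By R15 (it carries flag C): it is tagged H1.
By R27 (it is tagged H1): it carries flag Y.
By R26 (it carries flag Y, it is in state M): it is in category U1.

Yes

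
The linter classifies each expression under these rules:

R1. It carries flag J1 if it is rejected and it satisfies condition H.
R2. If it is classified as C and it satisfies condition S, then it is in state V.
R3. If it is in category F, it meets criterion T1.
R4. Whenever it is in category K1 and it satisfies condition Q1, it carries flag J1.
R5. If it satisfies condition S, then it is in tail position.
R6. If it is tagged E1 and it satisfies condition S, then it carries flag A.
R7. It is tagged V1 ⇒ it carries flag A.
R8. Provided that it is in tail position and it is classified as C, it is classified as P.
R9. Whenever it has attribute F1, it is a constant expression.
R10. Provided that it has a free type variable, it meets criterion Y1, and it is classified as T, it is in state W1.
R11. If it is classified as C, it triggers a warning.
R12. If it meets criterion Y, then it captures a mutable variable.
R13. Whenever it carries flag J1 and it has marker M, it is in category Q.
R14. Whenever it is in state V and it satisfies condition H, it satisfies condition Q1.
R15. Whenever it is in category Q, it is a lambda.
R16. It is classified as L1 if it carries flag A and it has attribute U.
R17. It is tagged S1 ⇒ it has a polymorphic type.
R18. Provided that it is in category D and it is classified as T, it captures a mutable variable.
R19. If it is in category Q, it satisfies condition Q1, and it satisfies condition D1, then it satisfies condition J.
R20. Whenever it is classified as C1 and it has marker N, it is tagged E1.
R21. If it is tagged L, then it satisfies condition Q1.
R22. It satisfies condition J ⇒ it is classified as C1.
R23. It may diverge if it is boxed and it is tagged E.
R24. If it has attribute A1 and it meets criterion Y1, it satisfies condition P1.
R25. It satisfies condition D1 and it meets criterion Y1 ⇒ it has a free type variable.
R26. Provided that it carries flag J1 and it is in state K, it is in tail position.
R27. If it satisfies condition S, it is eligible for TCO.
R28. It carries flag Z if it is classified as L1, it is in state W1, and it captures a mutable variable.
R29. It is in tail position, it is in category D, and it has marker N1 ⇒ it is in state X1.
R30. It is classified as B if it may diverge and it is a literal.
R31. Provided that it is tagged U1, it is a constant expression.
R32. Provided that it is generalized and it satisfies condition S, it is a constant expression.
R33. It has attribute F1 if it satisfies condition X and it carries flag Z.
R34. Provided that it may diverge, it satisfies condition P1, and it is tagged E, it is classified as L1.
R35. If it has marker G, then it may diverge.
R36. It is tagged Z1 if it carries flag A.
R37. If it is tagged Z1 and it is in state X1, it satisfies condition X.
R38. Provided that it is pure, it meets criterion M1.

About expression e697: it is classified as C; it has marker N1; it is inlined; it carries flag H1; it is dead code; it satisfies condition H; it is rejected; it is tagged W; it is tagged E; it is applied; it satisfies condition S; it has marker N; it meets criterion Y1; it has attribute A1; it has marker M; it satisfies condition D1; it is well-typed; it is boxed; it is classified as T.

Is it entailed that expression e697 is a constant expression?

No

Forward chaining from the given facts derives: carries flag J1, is in state V, is in tail position, is classified as P, triggers a warning, is in category Q, satisfies condition Q1, is a lambda, satisfies condition J, is classified as C1, may diverge, satisfies condition P1, has a free type variable, is eligible for TCO, is classified as L1, is in state W1, is tagged E1, carries flag A, is tagged Z1.
Rules concluding "it is a constant expression": R9 needs "it has attribute F1"; R31 needs "it is tagged U1"; R32 needs "it is generalized" — none of these are established.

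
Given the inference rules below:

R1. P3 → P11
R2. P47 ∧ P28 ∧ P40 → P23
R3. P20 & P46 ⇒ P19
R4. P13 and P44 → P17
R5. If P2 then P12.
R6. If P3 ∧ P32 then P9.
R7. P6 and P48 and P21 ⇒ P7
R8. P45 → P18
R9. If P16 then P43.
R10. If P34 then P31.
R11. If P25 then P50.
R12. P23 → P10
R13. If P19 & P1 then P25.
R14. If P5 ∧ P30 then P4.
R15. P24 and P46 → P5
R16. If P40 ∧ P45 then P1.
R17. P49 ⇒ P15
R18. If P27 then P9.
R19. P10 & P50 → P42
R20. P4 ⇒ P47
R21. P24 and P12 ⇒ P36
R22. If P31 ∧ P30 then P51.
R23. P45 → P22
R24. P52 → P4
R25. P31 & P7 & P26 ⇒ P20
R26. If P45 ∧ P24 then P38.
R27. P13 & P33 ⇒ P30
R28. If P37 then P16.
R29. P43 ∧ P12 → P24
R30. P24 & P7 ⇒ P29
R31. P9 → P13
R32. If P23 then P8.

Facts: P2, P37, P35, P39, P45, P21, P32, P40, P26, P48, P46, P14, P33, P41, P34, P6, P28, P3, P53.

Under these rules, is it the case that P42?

P12  (by R5: P2)
P9  (by R6: P3, P32)
P7  (by R7: P6, P48, P21)
P31  (by R10: P34)
P1  (by R16: P40, P45)
P20  (by R25: P31, P7, P26)
P16  (by R28: P37)
P13  (by R31: P9)
P19  (by R3: P20, P46)
P43  (by R9: P16)
P25  (by R13: P19, P1)
P30  (by R27: P13, P33)
P24  (by R29: P43, P12)
P50  (by R11: P25)
P5  (by R15: P24, P46)
P4  (by R14: P5, P30)
P47  (by R20: P4)
P23  (by R2: P47, P28, P40)
P10  (by R12: P23)
P42  (by R19: P10, P50)

Yes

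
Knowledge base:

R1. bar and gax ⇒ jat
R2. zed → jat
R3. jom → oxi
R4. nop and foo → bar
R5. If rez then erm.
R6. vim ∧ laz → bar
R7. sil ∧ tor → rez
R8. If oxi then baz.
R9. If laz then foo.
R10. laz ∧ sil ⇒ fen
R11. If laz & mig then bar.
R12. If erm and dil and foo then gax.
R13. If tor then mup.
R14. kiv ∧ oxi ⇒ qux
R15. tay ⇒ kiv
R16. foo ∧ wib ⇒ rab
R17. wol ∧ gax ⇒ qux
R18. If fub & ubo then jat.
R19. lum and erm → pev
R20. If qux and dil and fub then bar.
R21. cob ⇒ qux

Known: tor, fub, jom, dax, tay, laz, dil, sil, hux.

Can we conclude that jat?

oxi  (by R3: jom)
rez  (by R7: sil, tor)
foo  (by R9: laz)
kiv  (by R15: tay)
erm  (by R5: rez)
gax  (by R12: erm, dil, foo)
qux  (by R14: kiv, oxi)
bar  (by R20: qux, dil, fub)
jat  (by R1: bar, gax)

Yes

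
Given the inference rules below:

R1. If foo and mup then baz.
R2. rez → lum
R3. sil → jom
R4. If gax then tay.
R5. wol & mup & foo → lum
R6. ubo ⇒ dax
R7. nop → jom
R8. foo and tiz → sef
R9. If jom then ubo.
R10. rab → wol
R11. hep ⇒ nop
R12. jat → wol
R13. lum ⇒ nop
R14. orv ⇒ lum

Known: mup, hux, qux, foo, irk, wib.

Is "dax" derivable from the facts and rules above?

No

Forward chaining from the given facts derives: baz.
The only rule concluding dax is R6, which needs ubo; that is never established.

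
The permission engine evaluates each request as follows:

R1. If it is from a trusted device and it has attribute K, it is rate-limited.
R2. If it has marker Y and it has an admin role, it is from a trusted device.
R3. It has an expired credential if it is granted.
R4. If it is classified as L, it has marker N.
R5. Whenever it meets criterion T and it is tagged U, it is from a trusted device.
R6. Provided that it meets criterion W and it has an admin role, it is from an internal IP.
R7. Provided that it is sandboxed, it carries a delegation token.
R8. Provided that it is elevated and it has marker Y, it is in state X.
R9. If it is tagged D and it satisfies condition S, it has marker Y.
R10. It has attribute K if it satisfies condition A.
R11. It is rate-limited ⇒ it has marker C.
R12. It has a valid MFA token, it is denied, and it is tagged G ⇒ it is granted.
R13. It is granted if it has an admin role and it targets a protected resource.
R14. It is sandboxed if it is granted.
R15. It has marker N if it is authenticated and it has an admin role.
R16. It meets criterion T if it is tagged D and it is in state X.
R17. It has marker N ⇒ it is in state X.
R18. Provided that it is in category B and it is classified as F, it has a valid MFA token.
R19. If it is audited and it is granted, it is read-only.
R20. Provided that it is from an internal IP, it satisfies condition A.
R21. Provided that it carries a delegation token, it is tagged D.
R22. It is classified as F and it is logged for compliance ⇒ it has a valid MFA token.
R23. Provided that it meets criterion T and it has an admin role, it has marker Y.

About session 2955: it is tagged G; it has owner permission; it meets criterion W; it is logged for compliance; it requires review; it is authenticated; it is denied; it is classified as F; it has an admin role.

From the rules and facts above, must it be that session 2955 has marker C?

Yes

By R6 (it meets criterion W, it has an admin role): it is from an internal IP.
By R15 (it is authenticated, it has an admin role): it has marker N.
By R17 (it has marker N): it is in state X.
By R20 (it is from an internal IP): it satisfies condition A.
By R22 (it is classified as F, it is logged for compliance): it has a valid MFA token.
By R10 (it satisfies condition A): it has attribute K.
By R12 (it has a valid MFA token, it is denied, it is tagged G): it is granted.
By R14 (it is granted): it is sandboxed.
By R7 (it is sandboxed): it carries a delegation token.
By R21 (it carries a delegation token): it is tagged D.
By R16 (it is tagged D, it is in state X): it meets criterion T.
By R23 (it meets criterion T, it has an admin role): it has marker Y.
By R2 (it has marker Y, it has an admin role): it is from a trusted device.
By R1 (it is from a trusted device, it has attribute K): it is rate-limited.
By R11 (it is rate-limited): it has marker C.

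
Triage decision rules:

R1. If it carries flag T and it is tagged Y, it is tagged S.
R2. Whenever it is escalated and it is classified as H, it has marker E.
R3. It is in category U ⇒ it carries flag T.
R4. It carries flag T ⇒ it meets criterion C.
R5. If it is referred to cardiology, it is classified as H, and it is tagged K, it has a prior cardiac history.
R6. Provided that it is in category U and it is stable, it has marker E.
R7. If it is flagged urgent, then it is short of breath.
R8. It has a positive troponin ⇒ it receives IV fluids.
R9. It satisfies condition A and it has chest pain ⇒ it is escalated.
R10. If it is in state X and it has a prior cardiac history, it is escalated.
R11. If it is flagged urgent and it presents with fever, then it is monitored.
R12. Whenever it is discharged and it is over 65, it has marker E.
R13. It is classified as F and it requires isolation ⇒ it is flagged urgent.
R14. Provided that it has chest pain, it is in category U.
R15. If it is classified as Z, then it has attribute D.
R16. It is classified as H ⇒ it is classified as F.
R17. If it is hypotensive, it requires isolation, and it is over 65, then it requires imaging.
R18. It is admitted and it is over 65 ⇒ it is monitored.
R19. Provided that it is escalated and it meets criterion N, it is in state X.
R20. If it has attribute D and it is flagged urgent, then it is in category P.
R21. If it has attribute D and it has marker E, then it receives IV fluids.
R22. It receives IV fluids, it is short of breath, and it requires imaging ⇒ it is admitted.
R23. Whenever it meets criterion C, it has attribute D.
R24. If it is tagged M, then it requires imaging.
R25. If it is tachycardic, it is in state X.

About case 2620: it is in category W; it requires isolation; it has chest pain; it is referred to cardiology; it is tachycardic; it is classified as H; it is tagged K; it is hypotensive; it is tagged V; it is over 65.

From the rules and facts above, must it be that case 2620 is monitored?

Yes

By R5 (it is referred to cardiology, it is classified as H, it is tagged K): it has a prior cardiac history.
By R14 (it has chest pain): it is in category U.
By R16 (it is classified as H): it is classified as F.
By R17 (it is hypotensive, it requires isolation, it is over 65): it requires imaging.
By R25 (it is tachycardic): it is in state X.
By R3 (it is in category U): it carries flag T.
By R4 (it carries flag T): it meets criterion C.
By R10 (it is in state X, it has a prior cardiac history): it is escalated.
By R13 (it is classified as F, it requires isolation): it is flagged urgent.
By R23 (it meets criterion C): it has attribute D.
By R2 (it is escalated, it is classified as H): it has marker E.
By R7 (it is flagged urgent): it is short of breath.
By R21 (it has attribute D, it has marker E): it receives IV fluids.
By R22 (it receives IV fluids, it is short of breath, it requires imaging): it is admitted.
By R18 (it is admitted, it is over 65): it is monitored.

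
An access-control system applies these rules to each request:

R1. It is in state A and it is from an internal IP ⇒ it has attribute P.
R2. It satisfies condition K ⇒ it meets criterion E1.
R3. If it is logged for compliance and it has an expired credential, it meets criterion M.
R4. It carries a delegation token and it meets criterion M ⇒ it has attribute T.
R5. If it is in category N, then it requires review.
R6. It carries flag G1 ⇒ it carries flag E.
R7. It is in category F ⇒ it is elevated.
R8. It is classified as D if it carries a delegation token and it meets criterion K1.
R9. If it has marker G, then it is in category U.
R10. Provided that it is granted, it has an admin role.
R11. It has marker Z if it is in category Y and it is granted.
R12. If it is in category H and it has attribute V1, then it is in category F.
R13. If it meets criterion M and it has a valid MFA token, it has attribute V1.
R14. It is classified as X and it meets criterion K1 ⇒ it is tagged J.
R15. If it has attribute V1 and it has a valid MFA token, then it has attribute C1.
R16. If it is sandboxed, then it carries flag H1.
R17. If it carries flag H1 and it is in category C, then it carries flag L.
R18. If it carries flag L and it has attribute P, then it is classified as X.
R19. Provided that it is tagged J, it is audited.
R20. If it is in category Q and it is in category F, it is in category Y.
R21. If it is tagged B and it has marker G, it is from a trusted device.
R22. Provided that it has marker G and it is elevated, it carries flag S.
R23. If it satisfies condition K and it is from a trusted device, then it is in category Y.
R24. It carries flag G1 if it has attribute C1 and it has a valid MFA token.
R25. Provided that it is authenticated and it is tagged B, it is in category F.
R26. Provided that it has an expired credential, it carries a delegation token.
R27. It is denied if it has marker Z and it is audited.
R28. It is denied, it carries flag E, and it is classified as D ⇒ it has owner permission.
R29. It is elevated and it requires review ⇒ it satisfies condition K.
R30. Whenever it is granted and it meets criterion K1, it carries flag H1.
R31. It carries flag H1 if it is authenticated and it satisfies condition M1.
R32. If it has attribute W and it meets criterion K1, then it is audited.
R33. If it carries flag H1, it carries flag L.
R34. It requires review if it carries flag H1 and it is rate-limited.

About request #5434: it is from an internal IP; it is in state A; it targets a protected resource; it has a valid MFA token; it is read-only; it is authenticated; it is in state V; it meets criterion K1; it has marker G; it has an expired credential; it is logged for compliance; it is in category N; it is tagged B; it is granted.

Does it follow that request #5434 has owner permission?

By R1 (it is in state A, it is from an internal IP): it has attribute P.
By R3 (it is logged for compliance, it has an expired credential): it meets criterion M.
By R5 (it is in category N): it requires review.
By R13 (it meets criterion M, it has a valid MFA token): it has attribute V1.
By R15 (it has attribute V1, it has a valid MFA token): it has attribute C1.
By R21 (it is tagged B, it has marker G): it is from a trusted device.
By R24 (it has attribute C1, it has a valid MFA token): it carries flag G1.
By R25 (it is authenticated, it is tagged B): it is in category F.
By R26 (it has an expired credential): it carries a delegation token.
By R30 (it is granted, it meets criterion K1): it carries flag H1.
By R33 (it carries flag H1): it carries flag L.
By R6 (it carries flag G1): it carries flag E.
By R7 (it is in category F): it is elevated.
By R8 (it carries a delegation token, it meets criterion K1): it is classified as D.
By R18 (it carries flag L, it has attribute P): it is classified as X.
By R29 (it is elevated, it requires review): it satisfies condition K.
By R14 (it is classified as X, it meets criterion K1): it is tagged J.
By R19 (it is tagged J): it is audited.
By R23 (it satisfies condition K, it is from a trusted device): it is in category Y.
By R11 (it is in category Y, it is granted): it has marker Z.
By R27 (it has marker Z, it is audited): it is denied.
By R28 (it is denied, it carries flag E, it is classified as D): it has owner permission.

Yes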